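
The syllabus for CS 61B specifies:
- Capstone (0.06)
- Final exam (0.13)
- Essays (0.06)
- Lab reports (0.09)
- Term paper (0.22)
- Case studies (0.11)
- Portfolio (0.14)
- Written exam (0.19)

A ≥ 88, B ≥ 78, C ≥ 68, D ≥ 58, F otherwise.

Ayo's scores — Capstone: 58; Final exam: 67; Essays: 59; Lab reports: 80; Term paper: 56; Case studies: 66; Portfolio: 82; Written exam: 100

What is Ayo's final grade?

Weighted total:
  Capstone 58 × 0.06 = 3.48
  Final exam 67 × 0.13 = 8.71
  Essays 59 × 0.06 = 3.54
  Lab reports 80 × 0.09 = 7.2
  Term paper 56 × 0.22 = 12.32
  Case studies 66 × 0.11 = 7.26
  Portfolio 82 × 0.14 = 11.48
  Written exam 100 × 0.19 = 19
Sum = 72.99
72.99 is ≥ 68 and < 78 → C

C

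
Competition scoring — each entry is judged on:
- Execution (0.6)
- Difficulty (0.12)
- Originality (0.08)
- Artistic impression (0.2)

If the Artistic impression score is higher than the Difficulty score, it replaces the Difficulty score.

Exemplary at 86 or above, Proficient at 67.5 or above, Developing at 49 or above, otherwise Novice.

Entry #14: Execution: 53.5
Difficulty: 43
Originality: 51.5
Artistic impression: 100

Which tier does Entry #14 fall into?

Artistic impression (100) > Difficulty (43), so Difficulty counts as 100.
Weighted total:
  Execution 53.5 × 0.6 = 32.1
  Difficulty 100 × 0.12 = 12
  Originality 51.5 × 0.08 = 4.12
  Artistic impression 100 × 0.2 = 20
Sum = 68.22
68.22 is ≥ 67.5 and < 86 → Proficient

Proficient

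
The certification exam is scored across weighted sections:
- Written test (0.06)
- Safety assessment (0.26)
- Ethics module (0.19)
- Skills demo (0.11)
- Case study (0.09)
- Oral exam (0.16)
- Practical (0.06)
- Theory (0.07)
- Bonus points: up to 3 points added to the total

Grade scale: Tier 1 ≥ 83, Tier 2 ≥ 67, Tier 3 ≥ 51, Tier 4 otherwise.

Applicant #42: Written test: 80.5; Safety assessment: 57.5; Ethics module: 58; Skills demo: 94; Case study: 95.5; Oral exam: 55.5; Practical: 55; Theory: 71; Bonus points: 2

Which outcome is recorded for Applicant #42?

Weighted total:
  Written test 80.5 × 0.06 = 4.83
  Safety assessment 57.5 × 0.26 = 14.95
  Ethics module 58 × 0.19 = 11.02
  Skills demo 94 × 0.11 = 10.34
  Case study 95.5 × 0.09 = 8.595
  Oral exam 55.5 × 0.16 = 8.88
  Practical 55 × 0.06 = 3.3
  Theory 71 × 0.07 = 4.97
Sum = 66.885
Bonus points: 66.885 + 2 = 68.885
68.885 is ≥ 67 and < 83 → Tier 2

Tier 2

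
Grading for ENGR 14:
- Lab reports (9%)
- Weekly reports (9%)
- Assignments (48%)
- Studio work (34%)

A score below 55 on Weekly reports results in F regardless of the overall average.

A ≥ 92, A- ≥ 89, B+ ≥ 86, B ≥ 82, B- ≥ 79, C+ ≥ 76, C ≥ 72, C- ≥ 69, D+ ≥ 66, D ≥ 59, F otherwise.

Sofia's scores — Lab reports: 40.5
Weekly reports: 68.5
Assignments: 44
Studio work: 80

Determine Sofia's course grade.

F

Weekly reports score 68.5 ≥ 55: minimum met.
Weighted total:
  Lab reports 40.5 × 0.09 = 3.645
  Weekly reports 68.5 × 0.09 = 6.165
  Assignments 44 × 0.48 = 21.12
  Studio work 80 × 0.34 = 27.2
Sum = 58.13
58.13 < 59 → F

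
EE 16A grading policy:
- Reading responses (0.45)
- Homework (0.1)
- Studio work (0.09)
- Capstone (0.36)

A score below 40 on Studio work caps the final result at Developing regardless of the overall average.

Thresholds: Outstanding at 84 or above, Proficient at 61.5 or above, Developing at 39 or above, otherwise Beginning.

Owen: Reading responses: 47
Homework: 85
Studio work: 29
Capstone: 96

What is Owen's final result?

Developing

Studio work score 29 < 40: minimum not met.
Weighted total:
  Reading responses 47 × 0.45 = 21.15
  Homework 85 × 0.1 = 8.5
  Studio work 29 × 0.09 = 2.61
  Capstone 96 × 0.36 = 34.56
Sum = 66.82
66.82 would be Proficient; cap at Developing applies → Developing.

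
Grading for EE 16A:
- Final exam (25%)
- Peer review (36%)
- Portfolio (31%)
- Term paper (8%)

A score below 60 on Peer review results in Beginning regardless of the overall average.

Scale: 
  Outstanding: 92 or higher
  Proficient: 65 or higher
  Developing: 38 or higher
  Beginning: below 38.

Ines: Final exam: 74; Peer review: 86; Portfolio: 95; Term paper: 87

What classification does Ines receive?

Proficient

Peer review score 86 ≥ 60: minimum met.
Weighted total:
  Final exam 74 × 0.25 = 18.5
  Peer review 86 × 0.36 = 30.96
  Portfolio 95 × 0.31 = 29.45
  Term paper 87 × 0.08 = 6.96
Sum = 85.87
85.87 is ≥ 65 and < 92 → Proficient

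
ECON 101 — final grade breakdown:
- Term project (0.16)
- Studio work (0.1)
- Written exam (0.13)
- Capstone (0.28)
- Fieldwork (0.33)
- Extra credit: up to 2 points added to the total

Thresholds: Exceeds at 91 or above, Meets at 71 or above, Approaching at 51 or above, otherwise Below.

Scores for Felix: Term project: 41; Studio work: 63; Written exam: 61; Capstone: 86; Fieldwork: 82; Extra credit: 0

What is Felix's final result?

Weighted total:
  Term project 41 × 0.16 = 6.56
  Studio work 63 × 0.1 = 6.3
  Written exam 61 × 0.13 = 7.93
  Capstone 86 × 0.28 = 24.08
  Fieldwork 82 × 0.33 = 27.06
Sum = 71.93
Extra credit: 71.93 + 0 = 71.93
71.93 is ≥ 71 and < 91 → Meets

Meets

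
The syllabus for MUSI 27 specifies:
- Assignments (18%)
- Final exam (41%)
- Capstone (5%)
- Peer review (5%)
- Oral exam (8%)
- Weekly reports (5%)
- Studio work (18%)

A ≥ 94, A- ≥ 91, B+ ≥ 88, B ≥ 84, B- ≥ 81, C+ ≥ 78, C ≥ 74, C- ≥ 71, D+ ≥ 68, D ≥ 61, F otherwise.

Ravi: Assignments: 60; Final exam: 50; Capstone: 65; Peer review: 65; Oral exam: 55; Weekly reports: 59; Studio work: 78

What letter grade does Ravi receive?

Weighted total:
  Assignments 60 × 0.18 = 10.8
  Final exam 50 × 0.41 = 20.5
  Capstone 65 × 0.05 = 3.25
  Peer review 65 × 0.05 = 3.25
  Oral exam 55 × 0.08 = 4.4
  Weekly reports 59 × 0.05 = 2.95
  Studio work 78 × 0.18 = 14.04
Sum = 59.19
59.19 < 61 → F

F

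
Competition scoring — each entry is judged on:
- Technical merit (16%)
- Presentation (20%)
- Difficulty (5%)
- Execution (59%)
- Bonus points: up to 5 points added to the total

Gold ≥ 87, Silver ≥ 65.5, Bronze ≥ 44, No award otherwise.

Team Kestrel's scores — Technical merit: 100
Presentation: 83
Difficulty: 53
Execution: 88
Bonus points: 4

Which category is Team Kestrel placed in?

Gold

Weighted total:
  Technical merit 100 × 0.16 = 16
  Presentation 83 × 0.2 = 16.6
  Difficulty 53 × 0.05 = 2.65
  Execution 88 × 0.59 = 51.92
Sum = 87.17
Bonus points: 87.17 + 4 = 91.17
91.17 ≥ 87 → Gold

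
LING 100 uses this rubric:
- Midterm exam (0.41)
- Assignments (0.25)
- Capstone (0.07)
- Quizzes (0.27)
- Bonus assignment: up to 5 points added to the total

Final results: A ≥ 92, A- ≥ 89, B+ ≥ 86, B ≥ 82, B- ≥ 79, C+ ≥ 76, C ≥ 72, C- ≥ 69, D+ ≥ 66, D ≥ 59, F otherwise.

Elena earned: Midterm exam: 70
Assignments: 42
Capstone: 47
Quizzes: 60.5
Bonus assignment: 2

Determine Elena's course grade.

Weighted total:
  Midterm exam 70 × 0.41 = 28.7
  Assignments 42 × 0.25 = 10.5
  Capstone 47 × 0.07 = 3.29
  Quizzes 60.5 × 0.27 = 16.335
Sum = 58.825
Bonus assignment: 58.825 + 2 = 60.825
60.825 is ≥ 59 and < 66 → D

D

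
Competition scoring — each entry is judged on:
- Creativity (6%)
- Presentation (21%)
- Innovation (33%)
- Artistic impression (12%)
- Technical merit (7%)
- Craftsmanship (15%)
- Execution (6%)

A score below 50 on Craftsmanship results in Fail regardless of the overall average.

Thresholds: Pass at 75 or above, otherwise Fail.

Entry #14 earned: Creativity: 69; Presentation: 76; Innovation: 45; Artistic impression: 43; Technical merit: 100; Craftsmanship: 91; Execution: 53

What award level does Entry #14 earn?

Craftsmanship score 91 ≥ 50: minimum met.
Weighted total:
  Creativity 69 × 0.06 = 4.14
  Presentation 76 × 0.21 = 15.96
  Innovation 45 × 0.33 = 14.85
  Artistic impression 43 × 0.12 = 5.16
  Technical merit 100 × 0.07 = 7
  Craftsmanship 91 × 0.15 = 13.65
  Execution 53 × 0.06 = 3.18
Sum = 63.94
63.94 < 75 → Fail

Fail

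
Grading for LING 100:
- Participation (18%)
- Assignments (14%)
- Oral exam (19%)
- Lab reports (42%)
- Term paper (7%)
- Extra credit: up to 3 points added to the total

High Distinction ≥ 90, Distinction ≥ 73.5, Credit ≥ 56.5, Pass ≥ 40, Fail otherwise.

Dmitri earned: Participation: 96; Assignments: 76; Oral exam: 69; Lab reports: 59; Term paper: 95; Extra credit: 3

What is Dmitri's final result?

Weighted total:
  Participation 96 × 0.18 = 17.28
  Assignments 76 × 0.14 = 10.64
  Oral exam 69 × 0.19 = 13.11
  Lab reports 59 × 0.42 = 24.78
  Term paper 95 × 0.07 = 6.65
Sum = 72.46
Extra credit: 72.46 + 3 = 75.46
75.46 is ≥ 73.5 and < 90 → Distinction

Distinction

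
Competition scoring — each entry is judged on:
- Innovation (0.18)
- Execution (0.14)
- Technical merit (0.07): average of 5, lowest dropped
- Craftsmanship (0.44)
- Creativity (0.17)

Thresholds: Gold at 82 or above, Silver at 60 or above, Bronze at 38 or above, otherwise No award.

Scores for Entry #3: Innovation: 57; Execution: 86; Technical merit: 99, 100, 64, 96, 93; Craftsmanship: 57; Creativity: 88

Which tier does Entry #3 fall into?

Silver

Technical merit: drop 64 → average of remaining 4 = 388/4 = 97
Weighted total:
  Innovation 57 × 0.18 = 10.26
  Execution 86 × 0.14 = 12.04
  Technical merit 97 × 0.07 = 6.79
  Craftsmanship 57 × 0.44 = 25.08
  Creativity 88 × 0.17 = 14.96
Sum = 69.13
69.13 is ≥ 60 and < 82 → Silver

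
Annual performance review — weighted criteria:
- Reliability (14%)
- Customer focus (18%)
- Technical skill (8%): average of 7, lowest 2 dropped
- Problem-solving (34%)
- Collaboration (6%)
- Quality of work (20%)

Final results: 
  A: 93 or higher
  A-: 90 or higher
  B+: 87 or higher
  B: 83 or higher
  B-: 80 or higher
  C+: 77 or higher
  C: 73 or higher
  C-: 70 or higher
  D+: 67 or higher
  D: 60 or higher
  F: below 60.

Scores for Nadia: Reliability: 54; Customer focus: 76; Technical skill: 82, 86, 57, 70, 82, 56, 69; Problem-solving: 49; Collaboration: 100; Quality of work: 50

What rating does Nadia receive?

D

Technical skill: drop 56, 57 → average of remaining 5 = 389/5 = 77.8
Weighted total:
  Reliability 54 × 0.14 = 7.56
  Customer focus 76 × 0.18 = 13.68
  Technical skill 77.8 × 0.08 = 6.224
  Problem-solving 49 × 0.34 = 16.66
  Collaboration 100 × 0.06 = 6
  Quality of work 50 × 0.2 = 10
Sum = 60.124
60.124 is ≥ 60 and < 67 → D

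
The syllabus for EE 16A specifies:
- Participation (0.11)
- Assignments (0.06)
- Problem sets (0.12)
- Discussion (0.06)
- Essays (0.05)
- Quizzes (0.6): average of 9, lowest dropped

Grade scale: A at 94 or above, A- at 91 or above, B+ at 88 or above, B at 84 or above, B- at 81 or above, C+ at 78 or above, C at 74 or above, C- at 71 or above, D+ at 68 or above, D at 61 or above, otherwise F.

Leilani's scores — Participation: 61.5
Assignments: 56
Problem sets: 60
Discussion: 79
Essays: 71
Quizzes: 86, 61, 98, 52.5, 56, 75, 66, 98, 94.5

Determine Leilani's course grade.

Quizzes: drop 52.5 → average of remaining 8 = 634.5/8 = 79.3125
Weighted total:
  Participation 61.5 × 0.11 = 6.765
  Assignments 56 × 0.06 = 3.36
  Problem sets 60 × 0.12 = 7.2
  Discussion 79 × 0.06 = 4.74
  Essays 71 × 0.05 = 3.55
  Quizzes 79.3125 × 0.6 = 47.5875
Sum = 73.2025
73.2025 is ≥ 71 and < 74 → C-

C-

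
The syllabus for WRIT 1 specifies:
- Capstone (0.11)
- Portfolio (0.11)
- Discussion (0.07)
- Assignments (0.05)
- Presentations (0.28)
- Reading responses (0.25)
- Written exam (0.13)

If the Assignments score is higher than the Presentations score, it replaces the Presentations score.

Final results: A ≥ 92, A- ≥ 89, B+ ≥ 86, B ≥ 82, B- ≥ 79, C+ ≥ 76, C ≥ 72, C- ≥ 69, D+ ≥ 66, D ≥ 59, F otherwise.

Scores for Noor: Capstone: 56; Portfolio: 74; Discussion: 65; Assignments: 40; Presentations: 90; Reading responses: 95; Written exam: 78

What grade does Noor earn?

Assignments (40) ≤ Presentations (90), so Presentations stays at 90.
Weighted total:
  Capstone 56 × 0.11 = 6.16
  Portfolio 74 × 0.11 = 8.14
  Discussion 65 × 0.07 = 4.55
  Assignments 40 × 0.05 = 2
  Presentations 90 × 0.28 = 25.2
  Reading responses 95 × 0.25 = 23.75
  Written exam 78 × 0.13 = 10.14
Sum = 79.94
79.94 is ≥ 79 and < 82 → B-

B-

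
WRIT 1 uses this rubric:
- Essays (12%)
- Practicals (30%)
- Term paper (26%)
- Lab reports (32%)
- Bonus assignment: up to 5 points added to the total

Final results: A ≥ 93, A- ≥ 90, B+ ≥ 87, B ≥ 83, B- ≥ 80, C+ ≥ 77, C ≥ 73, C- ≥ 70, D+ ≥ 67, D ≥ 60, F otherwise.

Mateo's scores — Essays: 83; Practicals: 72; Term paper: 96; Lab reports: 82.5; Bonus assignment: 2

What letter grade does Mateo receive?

Weighted total:
  Essays 83 × 0.12 = 9.96
  Practicals 72 × 0.3 = 21.6
  Term paper 96 × 0.26 = 24.96
  Lab reports 82.5 × 0.32 = 26.4
Sum = 82.92
Bonus assignment: 82.92 + 2 = 84.92
84.92 is ≥ 83 and < 87 → B

B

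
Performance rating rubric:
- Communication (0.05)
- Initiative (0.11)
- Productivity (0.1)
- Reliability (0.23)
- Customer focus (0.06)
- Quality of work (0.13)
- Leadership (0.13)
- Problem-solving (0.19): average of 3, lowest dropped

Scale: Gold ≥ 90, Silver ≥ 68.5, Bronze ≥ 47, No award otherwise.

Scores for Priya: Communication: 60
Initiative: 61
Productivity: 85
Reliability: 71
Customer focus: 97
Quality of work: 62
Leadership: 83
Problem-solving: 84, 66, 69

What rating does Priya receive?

Problem-solving: drop 66 → average of remaining 2 = 153/2 = 76.5
Weighted total:
  Communication 60 × 0.05 = 3
  Initiative 61 × 0.11 = 6.71
  Productivity 85 × 0.1 = 8.5
  Reliability 71 × 0.23 = 16.33
  Customer focus 97 × 0.06 = 5.82
  Quality of work 62 × 0.13 = 8.06
  Leadership 83 × 0.13 = 10.79
  Problem-solving 76.5 × 0.19 = 14.535
Sum = 73.745
73.745 is ≥ 68.5 and < 90 → Silver

Silver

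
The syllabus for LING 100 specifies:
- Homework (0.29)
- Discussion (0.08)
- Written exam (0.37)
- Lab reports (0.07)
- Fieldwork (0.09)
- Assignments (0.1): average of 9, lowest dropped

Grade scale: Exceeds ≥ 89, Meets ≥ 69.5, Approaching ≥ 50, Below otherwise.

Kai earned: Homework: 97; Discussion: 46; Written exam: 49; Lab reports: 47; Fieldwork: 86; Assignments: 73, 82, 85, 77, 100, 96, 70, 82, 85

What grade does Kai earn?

Approaching

Assignments: drop 70 → average of remaining 8 = 680/8 = 85
Weighted total:
  Homework 97 × 0.29 = 28.13
  Discussion 46 × 0.08 = 3.68
  Written exam 49 × 0.37 = 18.13
  Lab reports 47 × 0.07 = 3.29
  Fieldwork 86 × 0.09 = 7.74
  Assignments 85 × 0.1 = 8.5
Sum = 69.47
69.47 is ≥ 50 and < 69.5 → Approaching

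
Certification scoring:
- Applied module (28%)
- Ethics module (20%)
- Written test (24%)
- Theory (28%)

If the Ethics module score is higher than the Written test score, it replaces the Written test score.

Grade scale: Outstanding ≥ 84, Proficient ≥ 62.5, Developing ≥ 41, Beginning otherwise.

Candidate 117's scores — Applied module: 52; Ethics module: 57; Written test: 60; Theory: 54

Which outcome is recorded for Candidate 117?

Developing

Ethics module (57) ≤ Written test (60), so Written test stays at 60.
Weighted total:
  Applied module 52 × 0.28 = 14.56
  Ethics module 57 × 0.2 = 11.4
  Written test 60 × 0.24 = 14.4
  Theory 54 × 0.28 = 15.12
Sum = 55.48
55.48 is ≥ 41 and < 62.5 → Developing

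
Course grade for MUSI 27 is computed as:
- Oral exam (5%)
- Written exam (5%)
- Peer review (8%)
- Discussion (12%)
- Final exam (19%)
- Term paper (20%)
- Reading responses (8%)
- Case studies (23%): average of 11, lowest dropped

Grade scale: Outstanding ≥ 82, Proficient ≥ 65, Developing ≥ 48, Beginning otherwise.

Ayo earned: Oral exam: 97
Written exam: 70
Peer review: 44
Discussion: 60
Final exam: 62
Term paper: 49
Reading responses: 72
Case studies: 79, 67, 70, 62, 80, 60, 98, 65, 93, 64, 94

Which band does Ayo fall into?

Developing

Case studies: drop 60 → average of remaining 10 = 772/10 = 77.2
Weighted total:
  Oral exam 97 × 0.05 = 4.85
  Written exam 70 × 0.05 = 3.5
  Peer review 44 × 0.08 = 3.52
  Discussion 60 × 0.12 = 7.2
  Final exam 62 × 0.19 = 11.78
  Term paper 49 × 0.2 = 9.8
  Reading responses 72 × 0.08 = 5.76
  Case studies 77.2 × 0.23 = 17.756
Sum = 64.166
64.166 is ≥ 48 and < 65 → Developing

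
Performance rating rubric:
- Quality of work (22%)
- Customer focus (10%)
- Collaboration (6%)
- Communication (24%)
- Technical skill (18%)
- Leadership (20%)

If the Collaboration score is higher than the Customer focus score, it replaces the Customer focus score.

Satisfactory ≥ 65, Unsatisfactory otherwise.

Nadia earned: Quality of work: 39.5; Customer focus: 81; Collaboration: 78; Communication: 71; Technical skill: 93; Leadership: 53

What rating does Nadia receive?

Satisfactory

Collaboration (78) ≤ Customer focus (81), so Customer focus stays at 81.
Weighted total:
  Quality of work 39.5 × 0.22 = 8.69
  Customer focus 81 × 0.1 = 8.1
  Collaboration 78 × 0.06 = 4.68
  Communication 71 × 0.24 = 17.04
  Technical skill 93 × 0.18 = 16.74
  Leadership 53 × 0.2 = 10.6
Sum = 65.85
65.85 ≥ 65 → Satisfactory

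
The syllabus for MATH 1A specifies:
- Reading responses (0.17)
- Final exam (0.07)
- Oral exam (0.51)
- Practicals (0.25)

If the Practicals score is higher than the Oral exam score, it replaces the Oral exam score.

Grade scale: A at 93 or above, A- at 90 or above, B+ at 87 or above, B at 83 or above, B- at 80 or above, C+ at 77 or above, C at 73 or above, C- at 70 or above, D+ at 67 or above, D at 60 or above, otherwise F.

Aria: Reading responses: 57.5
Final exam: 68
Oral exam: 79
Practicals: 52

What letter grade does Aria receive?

Practicals (52) ≤ Oral exam (79), so Oral exam stays at 79.
Weighted total:
  Reading responses 57.5 × 0.17 = 9.775
  Final exam 68 × 0.07 = 4.76
  Oral exam 79 × 0.51 = 40.29
  Practicals 52 × 0.25 = 13
Sum = 67.825
67.825 is ≥ 67 and < 70 → D+

D+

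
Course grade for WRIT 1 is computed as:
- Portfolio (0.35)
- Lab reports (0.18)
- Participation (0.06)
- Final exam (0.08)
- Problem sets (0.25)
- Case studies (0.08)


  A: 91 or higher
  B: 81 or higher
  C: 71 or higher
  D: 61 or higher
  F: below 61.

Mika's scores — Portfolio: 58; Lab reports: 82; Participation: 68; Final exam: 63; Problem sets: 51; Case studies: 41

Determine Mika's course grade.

Weighted total:
  Portfolio 58 × 0.35 = 20.3
  Lab reports 82 × 0.18 = 14.76
  Participation 68 × 0.06 = 4.08
  Final exam 63 × 0.08 = 5.04
  Problem sets 51 × 0.25 = 12.75
  Case studies 41 × 0.08 = 3.28
Sum = 60.21
60.21 < 61 → F

F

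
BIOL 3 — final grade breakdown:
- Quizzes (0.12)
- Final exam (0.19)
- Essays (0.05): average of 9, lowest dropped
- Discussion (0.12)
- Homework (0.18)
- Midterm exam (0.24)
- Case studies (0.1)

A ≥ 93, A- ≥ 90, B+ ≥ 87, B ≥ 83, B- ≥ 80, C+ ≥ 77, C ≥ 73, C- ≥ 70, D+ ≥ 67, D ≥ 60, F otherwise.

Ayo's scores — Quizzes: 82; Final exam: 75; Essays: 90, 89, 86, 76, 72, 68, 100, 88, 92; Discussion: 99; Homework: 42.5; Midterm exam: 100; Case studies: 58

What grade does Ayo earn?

Essays: drop 68 → average of remaining 8 = 693/8 = 86.625
Weighted total:
  Quizzes 82 × 0.12 = 9.84
  Final exam 75 × 0.19 = 14.25
  Essays 86.625 × 0.05 = 4.33125
  Discussion 99 × 0.12 = 11.88
  Homework 42.5 × 0.18 = 7.65
  Midterm exam 100 × 0.24 = 24
  Case studies 58 × 0.1 = 5.8
Sum = 77.75125
77.75125 is ≥ 77 and < 80 → C+

C+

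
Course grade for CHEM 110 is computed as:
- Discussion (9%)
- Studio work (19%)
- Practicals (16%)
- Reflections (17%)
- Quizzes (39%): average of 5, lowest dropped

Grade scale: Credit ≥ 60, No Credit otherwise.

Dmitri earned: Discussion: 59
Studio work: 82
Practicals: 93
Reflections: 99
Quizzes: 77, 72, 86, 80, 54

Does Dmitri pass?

Quizzes: drop 54 → average of remaining 4 = 315/4 = 78.75
Weighted total:
  Discussion 59 × 0.09 = 5.31
  Studio work 82 × 0.19 = 15.58
  Practicals 93 × 0.16 = 14.88
  Reflections 99 × 0.17 = 16.83
  Quizzes 78.75 × 0.39 = 30.7125
Sum = 83.3125
83.3125 ≥ 60 → Credit

Credit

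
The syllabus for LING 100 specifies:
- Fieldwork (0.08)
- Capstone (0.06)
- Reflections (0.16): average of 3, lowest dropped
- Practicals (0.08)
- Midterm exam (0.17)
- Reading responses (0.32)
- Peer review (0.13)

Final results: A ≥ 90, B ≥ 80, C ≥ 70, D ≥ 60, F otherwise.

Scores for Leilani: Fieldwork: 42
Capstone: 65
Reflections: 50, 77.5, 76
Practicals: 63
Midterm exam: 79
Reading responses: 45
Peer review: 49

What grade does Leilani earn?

F

Reflections: drop 50 → average of remaining 2 = 153.5/2 = 76.75
Weighted total:
  Fieldwork 42 × 0.08 = 3.36
  Capstone 65 × 0.06 = 3.9
  Reflections 76.75 × 0.16 = 12.28
  Practicals 63 × 0.08 = 5.04
  Midterm exam 79 × 0.17 = 13.43
  Reading responses 45 × 0.32 = 14.4
  Peer review 49 × 0.13 = 6.37
Sum = 58.78
58.78 < 60 → F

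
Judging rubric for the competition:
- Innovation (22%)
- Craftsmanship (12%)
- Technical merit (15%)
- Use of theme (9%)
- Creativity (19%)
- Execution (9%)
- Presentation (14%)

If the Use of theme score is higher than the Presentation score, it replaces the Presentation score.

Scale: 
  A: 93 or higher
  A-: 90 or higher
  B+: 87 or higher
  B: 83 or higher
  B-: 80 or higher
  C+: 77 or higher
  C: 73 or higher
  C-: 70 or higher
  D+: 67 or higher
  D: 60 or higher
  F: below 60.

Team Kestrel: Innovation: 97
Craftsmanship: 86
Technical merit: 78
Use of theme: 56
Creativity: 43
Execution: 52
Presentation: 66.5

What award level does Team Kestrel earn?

C-

Use of theme (56) ≤ Presentation (66.5), so Presentation stays at 66.5.
Weighted total:
  Innovation 97 × 0.22 = 21.34
  Craftsmanship 86 × 0.12 = 10.32
  Technical merit 78 × 0.15 = 11.7
  Use of theme 56 × 0.09 = 5.04
  Creativity 43 × 0.19 = 8.17
  Execution 52 × 0.09 = 4.68
  Presentation 66.5 × 0.14 = 9.31
Sum = 70.56
70.56 is ≥ 70 and < 73 → C-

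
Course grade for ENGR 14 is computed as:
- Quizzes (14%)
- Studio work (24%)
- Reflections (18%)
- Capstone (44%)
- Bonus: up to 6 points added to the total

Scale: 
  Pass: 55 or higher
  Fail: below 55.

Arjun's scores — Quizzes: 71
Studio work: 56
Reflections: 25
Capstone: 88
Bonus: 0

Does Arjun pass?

Weighted total:
  Quizzes 71 × 0.14 = 9.94
  Studio work 56 × 0.24 = 13.44
  Reflections 25 × 0.18 = 4.5
  Capstone 88 × 0.44 = 38.72
Sum = 66.6
Bonus: 66.6 + 0 = 66.6
66.6 ≥ 55 → Pass

Pass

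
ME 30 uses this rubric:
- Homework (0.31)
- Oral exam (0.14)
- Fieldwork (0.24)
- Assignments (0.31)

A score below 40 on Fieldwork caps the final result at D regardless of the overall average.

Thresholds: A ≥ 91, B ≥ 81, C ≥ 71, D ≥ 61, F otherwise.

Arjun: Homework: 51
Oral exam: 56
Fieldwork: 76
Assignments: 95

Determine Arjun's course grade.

C

Fieldwork score 76 ≥ 40: minimum met.
Weighted total:
  Homework 51 × 0.31 = 15.81
  Oral exam 56 × 0.14 = 7.84
  Fieldwork 76 × 0.24 = 18.24
  Assignments 95 × 0.31 = 29.45
Sum = 71.34
71.34 is ≥ 71 and < 81 → C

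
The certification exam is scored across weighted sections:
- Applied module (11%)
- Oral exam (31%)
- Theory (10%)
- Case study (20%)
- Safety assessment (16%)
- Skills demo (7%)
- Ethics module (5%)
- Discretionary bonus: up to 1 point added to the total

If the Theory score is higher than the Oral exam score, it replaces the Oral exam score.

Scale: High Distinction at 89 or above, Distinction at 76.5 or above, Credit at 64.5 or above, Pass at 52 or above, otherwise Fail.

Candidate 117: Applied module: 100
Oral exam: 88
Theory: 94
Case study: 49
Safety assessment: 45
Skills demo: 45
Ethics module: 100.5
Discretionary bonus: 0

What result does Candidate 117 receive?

Credit

Theory (94) > Oral exam (88), so Oral exam counts as 94.
Weighted total:
  Applied module 100 × 0.11 = 11
  Oral exam 94 × 0.31 = 29.14
  Theory 94 × 0.1 = 9.4
  Case study 49 × 0.2 = 9.8
  Safety assessment 45 × 0.16 = 7.2
  Skills demo 45 × 0.07 = 3.15
  Ethics module 100.5 × 0.05 = 5.025
Sum = 74.715
Discretionary bonus: 74.715 + 0 = 74.715
74.715 is ≥ 64.5 and < 76.5 → Credit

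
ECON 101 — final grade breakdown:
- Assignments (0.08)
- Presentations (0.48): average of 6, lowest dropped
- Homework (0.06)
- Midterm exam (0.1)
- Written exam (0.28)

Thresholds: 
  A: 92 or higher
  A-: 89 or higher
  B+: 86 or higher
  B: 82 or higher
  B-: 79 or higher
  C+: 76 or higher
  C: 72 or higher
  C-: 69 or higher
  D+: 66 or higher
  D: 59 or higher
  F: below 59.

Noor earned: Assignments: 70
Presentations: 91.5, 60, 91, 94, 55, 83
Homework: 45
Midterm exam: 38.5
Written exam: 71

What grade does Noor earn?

C

Presentations: drop 55 → average of remaining 5 = 419.5/5 = 83.9
Weighted total:
  Assignments 70 × 0.08 = 5.6
  Presentations 83.9 × 0.48 = 40.272
  Homework 45 × 0.06 = 2.7
  Midterm exam 38.5 × 0.1 = 3.85
  Written exam 71 × 0.28 = 19.88
Sum = 72.302
72.302 is ≥ 72 and < 76 → C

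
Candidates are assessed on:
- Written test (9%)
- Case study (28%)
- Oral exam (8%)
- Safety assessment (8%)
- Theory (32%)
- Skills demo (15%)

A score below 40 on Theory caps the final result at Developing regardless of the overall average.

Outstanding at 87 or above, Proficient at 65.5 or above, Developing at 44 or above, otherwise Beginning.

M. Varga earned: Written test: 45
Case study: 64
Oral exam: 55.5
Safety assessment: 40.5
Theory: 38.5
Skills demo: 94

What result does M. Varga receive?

Theory score 38.5 < 40: minimum not met.
Weighted total:
  Written test 45 × 0.09 = 4.05
  Case study 64 × 0.28 = 17.92
  Oral exam 55.5 × 0.08 = 4.44
  Safety assessment 40.5 × 0.08 = 3.24
  Theory 38.5 × 0.32 = 12.32
  Skills demo 94 × 0.15 = 14.1
Sum = 56.07
56.07 would be Developing; cap at Developing applies → Developing.

Developing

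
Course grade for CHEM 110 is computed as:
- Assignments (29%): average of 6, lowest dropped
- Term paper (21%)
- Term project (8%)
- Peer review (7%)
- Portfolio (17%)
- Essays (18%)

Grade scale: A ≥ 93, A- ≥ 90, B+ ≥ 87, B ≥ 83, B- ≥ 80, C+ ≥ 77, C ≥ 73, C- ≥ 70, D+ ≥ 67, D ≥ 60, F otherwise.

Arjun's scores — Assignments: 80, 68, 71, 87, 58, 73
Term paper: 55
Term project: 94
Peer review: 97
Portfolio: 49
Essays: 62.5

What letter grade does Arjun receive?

Assignments: drop 58 → average of remaining 5 = 379/5 = 75.8
Weighted total:
  Assignments 75.8 × 0.29 = 21.982
  Term paper 55 × 0.21 = 11.55
  Term project 94 × 0.08 = 7.52
  Peer review 97 × 0.07 = 6.79
  Portfolio 49 × 0.17 = 8.33
  Essays 62.5 × 0.18 = 11.25
Sum = 67.422
67.422 is ≥ 67 and < 70 → D+

D+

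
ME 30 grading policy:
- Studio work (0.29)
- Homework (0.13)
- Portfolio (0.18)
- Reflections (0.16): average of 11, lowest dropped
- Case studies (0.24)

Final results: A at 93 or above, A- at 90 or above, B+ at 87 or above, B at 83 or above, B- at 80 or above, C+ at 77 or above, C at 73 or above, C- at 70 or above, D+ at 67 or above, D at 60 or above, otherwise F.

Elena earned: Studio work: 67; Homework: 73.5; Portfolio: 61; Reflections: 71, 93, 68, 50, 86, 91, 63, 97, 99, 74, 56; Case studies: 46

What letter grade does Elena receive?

Reflections: drop 50 → average of remaining 10 = 798/10 = 79.8
Weighted total:
  Studio work 67 × 0.29 = 19.43
  Homework 73.5 × 0.13 = 9.555
  Portfolio 61 × 0.18 = 10.98
  Reflections 79.8 × 0.16 = 12.768
  Case studies 46 × 0.24 = 11.04
Sum = 63.773
63.773 is ≥ 60 and < 67 → D

D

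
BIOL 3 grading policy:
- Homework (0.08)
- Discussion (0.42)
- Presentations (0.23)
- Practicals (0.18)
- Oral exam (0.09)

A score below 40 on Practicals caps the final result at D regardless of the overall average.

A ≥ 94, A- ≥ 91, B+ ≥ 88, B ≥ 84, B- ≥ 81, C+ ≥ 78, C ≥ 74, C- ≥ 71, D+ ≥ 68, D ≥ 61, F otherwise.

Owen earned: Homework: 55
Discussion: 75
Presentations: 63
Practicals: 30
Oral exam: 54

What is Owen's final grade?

Practicals score 30 < 40: minimum not met.
Weighted total:
  Homework 55 × 0.08 = 4.4
  Discussion 75 × 0.42 = 31.5
  Presentations 63 × 0.23 = 14.49
  Practicals 30 × 0.18 = 5.4
  Oral exam 54 × 0.09 = 4.86
Sum = 60.65
60.65 would be F; cap at D applies → F.

F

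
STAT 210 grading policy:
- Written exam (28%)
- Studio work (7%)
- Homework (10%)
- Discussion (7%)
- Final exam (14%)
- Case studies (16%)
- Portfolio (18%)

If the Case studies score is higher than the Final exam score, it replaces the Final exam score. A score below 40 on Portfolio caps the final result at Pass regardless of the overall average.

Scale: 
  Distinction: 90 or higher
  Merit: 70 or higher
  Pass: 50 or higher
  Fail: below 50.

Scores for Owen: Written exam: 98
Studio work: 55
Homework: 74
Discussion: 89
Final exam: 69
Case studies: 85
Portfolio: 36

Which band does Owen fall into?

Case studies (85) > Final exam (69), so Final exam counts as 85.
Portfolio score 36 < 40: minimum not met.
Weighted total:
  Written exam 98 × 0.28 = 27.44
  Studio work 55 × 0.07 = 3.85
  Homework 74 × 0.1 = 7.4
  Discussion 89 × 0.07 = 6.23
  Final exam 85 × 0.14 = 11.9
  Case studies 85 × 0.16 = 13.6
  Portfolio 36 × 0.18 = 6.48
Sum = 76.9
76.9 would be Merit; cap at Pass applies → Pass.

Pass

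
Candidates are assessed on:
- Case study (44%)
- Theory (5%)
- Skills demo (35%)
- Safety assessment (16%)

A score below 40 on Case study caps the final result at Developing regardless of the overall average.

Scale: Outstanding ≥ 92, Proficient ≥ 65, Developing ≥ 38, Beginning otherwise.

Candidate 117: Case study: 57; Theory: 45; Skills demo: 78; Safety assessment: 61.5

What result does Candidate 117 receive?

Case study score 57 ≥ 40: minimum met.
Weighted total:
  Case study 57 × 0.44 = 25.08
  Theory 45 × 0.05 = 2.25
  Skills demo 78 × 0.35 = 27.3
  Safety assessment 61.5 × 0.16 = 9.84
Sum = 64.47
64.47 is ≥ 38 and < 65 → Developing

Developing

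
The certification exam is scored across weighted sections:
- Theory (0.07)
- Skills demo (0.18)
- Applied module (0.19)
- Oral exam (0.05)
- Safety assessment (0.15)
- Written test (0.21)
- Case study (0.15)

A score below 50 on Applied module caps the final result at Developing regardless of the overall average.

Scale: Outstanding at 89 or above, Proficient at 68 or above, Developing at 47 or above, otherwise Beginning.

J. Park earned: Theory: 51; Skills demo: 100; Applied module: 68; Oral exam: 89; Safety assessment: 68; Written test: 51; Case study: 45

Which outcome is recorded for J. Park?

Developing

Applied module score 68 ≥ 50: minimum met.
Weighted total:
  Theory 51 × 0.07 = 3.57
  Skills demo 100 × 0.18 = 18
  Applied module 68 × 0.19 = 12.92
  Oral exam 89 × 0.05 = 4.45
  Safety assessment 68 × 0.15 = 10.2
  Written test 51 × 0.21 = 10.71
  Case study 45 × 0.15 = 6.75
Sum = 66.6
66.6 is ≥ 47 and < 68 → Developing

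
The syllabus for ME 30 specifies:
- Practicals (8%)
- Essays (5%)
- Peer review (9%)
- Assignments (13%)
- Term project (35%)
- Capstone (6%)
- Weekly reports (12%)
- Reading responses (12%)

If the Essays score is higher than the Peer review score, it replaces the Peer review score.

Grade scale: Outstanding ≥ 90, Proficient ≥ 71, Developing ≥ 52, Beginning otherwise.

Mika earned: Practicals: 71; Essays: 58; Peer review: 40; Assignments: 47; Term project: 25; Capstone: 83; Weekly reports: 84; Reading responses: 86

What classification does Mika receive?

Essays (58) > Peer review (40), so Peer review counts as 58.
Weighted total:
  Practicals 71 × 0.08 = 5.68
  Essays 58 × 0.05 = 2.9
  Peer review 58 × 0.09 = 5.22
  Assignments 47 × 0.13 = 6.11
  Term project 25 × 0.35 = 8.75
  Capstone 83 × 0.06 = 4.98
  Weekly reports 84 × 0.12 = 10.08
  Reading responses 86 × 0.12 = 10.32
Sum = 54.04
54.04 is ≥ 52 and < 71 → Developing

Developing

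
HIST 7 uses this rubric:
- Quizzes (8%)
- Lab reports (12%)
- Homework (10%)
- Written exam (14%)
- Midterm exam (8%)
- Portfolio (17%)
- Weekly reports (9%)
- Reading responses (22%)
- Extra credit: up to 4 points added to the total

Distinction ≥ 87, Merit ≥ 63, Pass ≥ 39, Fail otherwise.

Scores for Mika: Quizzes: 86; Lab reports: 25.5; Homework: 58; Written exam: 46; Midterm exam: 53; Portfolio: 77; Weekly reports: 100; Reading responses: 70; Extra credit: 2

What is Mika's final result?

Merit

Weighted total:
  Quizzes 86 × 0.08 = 6.88
  Lab reports 25.5 × 0.12 = 3.06
  Homework 58 × 0.1 = 5.8
  Written exam 46 × 0.14 = 6.44
  Midterm exam 53 × 0.08 = 4.24
  Portfolio 77 × 0.17 = 13.09
  Weekly reports 100 × 0.09 = 9
  Reading responses 70 × 0.22 = 15.4
Sum = 63.91
Extra credit: 63.91 + 2 = 65.91
65.91 is ≥ 63 and < 87 → Merit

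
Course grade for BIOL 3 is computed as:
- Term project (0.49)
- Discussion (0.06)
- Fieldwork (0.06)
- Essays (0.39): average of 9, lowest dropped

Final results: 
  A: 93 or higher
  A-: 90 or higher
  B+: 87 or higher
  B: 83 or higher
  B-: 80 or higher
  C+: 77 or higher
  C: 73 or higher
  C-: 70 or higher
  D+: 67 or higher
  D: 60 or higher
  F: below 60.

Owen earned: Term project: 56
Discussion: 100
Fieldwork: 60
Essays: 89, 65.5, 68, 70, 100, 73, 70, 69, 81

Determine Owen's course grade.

Essays: drop 65.5 → average of remaining 8 = 620/8 = 77.5
Weighted total:
  Term project 56 × 0.49 = 27.44
  Discussion 100 × 0.06 = 6
  Fieldwork 60 × 0.06 = 3.6
  Essays 77.5 × 0.39 = 30.225
Sum = 67.265
67.265 is ≥ 67 and < 70 → D+

D+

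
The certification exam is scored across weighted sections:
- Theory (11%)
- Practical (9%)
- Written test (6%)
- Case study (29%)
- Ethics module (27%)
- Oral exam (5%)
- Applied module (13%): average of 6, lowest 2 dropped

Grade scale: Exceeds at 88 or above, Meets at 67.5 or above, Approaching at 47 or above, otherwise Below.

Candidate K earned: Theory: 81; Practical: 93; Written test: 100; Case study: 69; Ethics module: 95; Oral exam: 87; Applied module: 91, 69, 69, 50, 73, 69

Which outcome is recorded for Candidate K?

Meets

Applied module: drop 50, 69 → average of remaining 4 = 302/4 = 75.5
Weighted total:
  Theory 81 × 0.11 = 8.91
  Practical 93 × 0.09 = 8.37
  Written test 100 × 0.06 = 6
  Case study 69 × 0.29 = 20.01
  Ethics module 95 × 0.27 = 25.65
  Oral exam 87 × 0.05 = 4.35
  Applied module 75.5 × 0.13 = 9.815
Sum = 83.105
83.105 is ≥ 67.5 and < 88 → Meets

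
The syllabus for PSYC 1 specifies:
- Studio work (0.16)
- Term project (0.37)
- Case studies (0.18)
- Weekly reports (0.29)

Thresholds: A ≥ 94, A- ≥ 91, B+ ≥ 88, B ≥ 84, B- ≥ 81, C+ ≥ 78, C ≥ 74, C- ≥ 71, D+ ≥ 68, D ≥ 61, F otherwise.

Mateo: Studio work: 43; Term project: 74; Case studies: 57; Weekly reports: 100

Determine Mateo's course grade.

Weighted total:
  Studio work 43 × 0.16 = 6.88
  Term project 74 × 0.37 = 27.38
  Case studies 57 × 0.18 = 10.26
  Weekly reports 100 × 0.29 = 29
Sum = 73.52
73.52 is ≥ 71 and < 74 → C-

C-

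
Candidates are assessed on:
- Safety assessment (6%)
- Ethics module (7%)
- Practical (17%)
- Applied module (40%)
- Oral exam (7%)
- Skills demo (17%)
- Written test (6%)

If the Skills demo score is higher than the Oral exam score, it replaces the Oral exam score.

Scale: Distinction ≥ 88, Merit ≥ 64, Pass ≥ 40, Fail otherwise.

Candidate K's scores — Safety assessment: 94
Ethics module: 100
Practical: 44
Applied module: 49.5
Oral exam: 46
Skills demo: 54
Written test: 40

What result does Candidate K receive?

Pass

Skills demo (54) > Oral exam (46), so Oral exam counts as 54.
Weighted total:
  Safety assessment 94 × 0.06 = 5.64
  Ethics module 100 × 0.07 = 7
  Practical 44 × 0.17 = 7.48
  Applied module 49.5 × 0.4 = 19.8
  Oral exam 54 × 0.07 = 3.78
  Skills demo 54 × 0.17 = 9.18
  Written test 40 × 0.06 = 2.4
Sum = 55.28
55.28 is ≥ 40 and < 64 → Pass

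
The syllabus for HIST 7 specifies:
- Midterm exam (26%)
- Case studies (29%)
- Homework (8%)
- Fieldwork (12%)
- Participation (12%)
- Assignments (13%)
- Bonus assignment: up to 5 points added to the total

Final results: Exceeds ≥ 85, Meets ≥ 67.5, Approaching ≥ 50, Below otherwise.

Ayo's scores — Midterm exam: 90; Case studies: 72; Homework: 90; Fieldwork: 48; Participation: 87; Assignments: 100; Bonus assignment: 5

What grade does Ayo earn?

Weighted total:
  Midterm exam 90 × 0.26 = 23.4
  Case studies 72 × 0.29 = 20.88
  Homework 90 × 0.08 = 7.2
  Fieldwork 48 × 0.12 = 5.76
  Participation 87 × 0.12 = 10.44
  Assignments 100 × 0.13 = 13
Sum = 80.68
Bonus assignment: 80.68 + 5 = 85.68
85.68 ≥ 85 → Exceeds

Exceeds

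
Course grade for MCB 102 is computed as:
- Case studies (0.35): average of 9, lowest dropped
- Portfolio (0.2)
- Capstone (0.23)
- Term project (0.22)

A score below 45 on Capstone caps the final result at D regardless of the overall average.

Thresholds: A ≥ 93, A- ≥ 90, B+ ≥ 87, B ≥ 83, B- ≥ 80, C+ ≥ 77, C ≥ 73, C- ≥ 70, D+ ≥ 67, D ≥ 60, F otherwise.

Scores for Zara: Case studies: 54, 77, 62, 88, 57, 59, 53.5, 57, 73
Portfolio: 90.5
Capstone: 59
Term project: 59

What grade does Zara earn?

D+

Case studies: drop 53.5 → average of remaining 8 = 527/8 = 65.875
Capstone score 59 ≥ 45: minimum met.
Weighted total:
  Case studies 65.875 × 0.35 = 23.05625
  Portfolio 90.5 × 0.2 = 18.1
  Capstone 59 × 0.23 = 13.57
  Term project 59 × 0.22 = 12.98
Sum = 67.70625
67.70625 is ≥ 67 and < 70 → D+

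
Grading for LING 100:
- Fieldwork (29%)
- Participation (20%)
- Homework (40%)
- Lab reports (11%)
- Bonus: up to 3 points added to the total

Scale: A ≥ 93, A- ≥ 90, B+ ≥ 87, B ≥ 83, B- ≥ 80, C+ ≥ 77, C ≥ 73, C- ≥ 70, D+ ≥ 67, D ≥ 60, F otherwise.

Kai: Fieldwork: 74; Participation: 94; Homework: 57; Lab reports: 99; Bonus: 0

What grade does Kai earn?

C

Weighted total:
  Fieldwork 74 × 0.29 = 21.46
  Participation 94 × 0.2 = 18.8
  Homework 57 × 0.4 = 22.8
  Lab reports 99 × 0.11 = 10.89
Sum = 73.95
Bonus: 73.95 + 0 = 73.95
73.95 is ≥ 73 and < 77 → C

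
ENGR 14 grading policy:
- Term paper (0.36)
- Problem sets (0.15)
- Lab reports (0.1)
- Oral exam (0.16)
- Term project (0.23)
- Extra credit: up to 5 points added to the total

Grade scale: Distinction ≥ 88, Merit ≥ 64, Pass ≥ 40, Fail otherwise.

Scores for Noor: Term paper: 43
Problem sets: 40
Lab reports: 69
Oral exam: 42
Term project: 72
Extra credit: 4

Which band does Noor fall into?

Weighted total:
  Term paper 43 × 0.36 = 15.48
  Problem sets 40 × 0.15 = 6
  Lab reports 69 × 0.1 = 6.9
  Oral exam 42 × 0.16 = 6.72
  Term project 72 × 0.23 = 16.56
Sum = 51.66
Extra credit: 51.66 + 4 = 55.66
55.66 is ≥ 40 and < 64 → Pass

Pass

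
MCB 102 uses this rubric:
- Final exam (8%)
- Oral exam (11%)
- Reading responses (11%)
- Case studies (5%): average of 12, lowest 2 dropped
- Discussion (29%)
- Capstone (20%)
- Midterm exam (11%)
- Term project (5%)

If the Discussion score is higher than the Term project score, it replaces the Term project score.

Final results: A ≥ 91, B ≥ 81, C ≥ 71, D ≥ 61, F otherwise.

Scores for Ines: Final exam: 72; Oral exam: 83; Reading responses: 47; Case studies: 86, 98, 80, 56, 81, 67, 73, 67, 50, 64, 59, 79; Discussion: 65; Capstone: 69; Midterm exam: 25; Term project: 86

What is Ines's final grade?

Case studies: drop 50, 56 → average of remaining 10 = 754/10 = 75.4
Discussion (65) ≤ Term project (86), so Term project stays at 86.
Weighted total:
  Final exam 72 × 0.08 = 5.76
  Oral exam 83 × 0.11 = 9.13
  Reading responses 47 × 0.11 = 5.17
  Case studies 75.4 × 0.05 = 3.77
  Discussion 65 × 0.29 = 18.85
  Capstone 69 × 0.2 = 13.8
  Midterm exam 25 × 0.11 = 2.75
  Term project 86 × 0.05 = 4.3
Sum = 63.53
63.53 is ≥ 61 and < 71 → D

D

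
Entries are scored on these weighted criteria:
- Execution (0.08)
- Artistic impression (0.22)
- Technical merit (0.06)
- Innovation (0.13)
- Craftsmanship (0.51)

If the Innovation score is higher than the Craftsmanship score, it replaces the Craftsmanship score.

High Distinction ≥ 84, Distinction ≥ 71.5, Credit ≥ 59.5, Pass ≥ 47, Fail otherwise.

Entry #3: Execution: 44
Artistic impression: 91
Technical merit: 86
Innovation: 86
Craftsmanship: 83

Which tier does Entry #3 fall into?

Distinction

Innovation (86) > Craftsmanship (83), so Craftsmanship counts as 86.
Weighted total:
  Execution 44 × 0.08 = 3.52
  Artistic impression 91 × 0.22 = 20.02
  Technical merit 86 × 0.06 = 5.16
  Innovation 86 × 0.13 = 11.18
  Craftsmanship 86 × 0.51 = 43.86
Sum = 83.74
83.74 is ≥ 71.5 and < 84 → Distinction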